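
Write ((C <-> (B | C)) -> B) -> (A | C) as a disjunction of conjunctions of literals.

((C <-> (B | C)) -> B) -> (A | C)
⇔ ~((C <-> (B | C)) -> B) | A | C   (eliminate ->)
⇔ ~(~(C <-> (B | C)) | B) | A | C   (eliminate ->)
⇔ ~(~((C -> (B | C)) & ((B | C) -> C)) | B) | A | C   (eliminate <->)
⇔ ~(~((~C | B | C) & ((B | C) -> C)) | B) | A | C   (eliminate ->)
⇔ ~(~((~C | B | C) & (~(B | C) | C)) | B) | A | C   (eliminate ->)
⇔ (~~((~C | B | C) & (~(B | C) | C)) & ~B) | A | C   (De Morgan)
⇔ ((~C | B | C) & (~(B | C) | C) & ~B) | A | C   (double negation)
⇔ ((~C | B | C) & ((~B & ~C) | C) & ~B) | A | C   (De Morgan)
⇔ (~C & ~B & ~C & ~B) | (~C & C & ~B) | (B & ~B & ~C & ~B) | (B & C & ~B) | (C & ~B & ~C & ~B) | (C & C & ~B) | A | C   (distribute & over |)
⇔ (~C & ~B) | A | C   (simplify)

(~C & ~B) | A | C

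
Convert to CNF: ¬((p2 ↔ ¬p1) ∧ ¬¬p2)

p1 ∨ ¬p2

¬((p2 ↔ ¬p1) ∧ ¬¬p2)
⇔ ¬((p2 → ¬p1) ∧ (¬p1 → p2) ∧ ¬¬p2)   — eliminate ↔
⇔ ¬((¬p2 ∨ ¬p1) ∧ (¬p1 → p2) ∧ ¬¬p2)   — eliminate →
⇔ ¬((¬p2 ∨ ¬p1) ∧ (¬¬p1 ∨ p2) ∧ ¬¬p2)   — eliminate →
⇔ ¬(¬p2 ∨ ¬p1) ∨ ¬(¬¬p1 ∨ p2) ∨ ¬¬¬p2   — De Morgan
⇔ ¬¬p2 ∧ ¬¬p1 ∨ ¬(¬¬p1 ∨ p2) ∨ ¬¬¬p2   — De Morgan
⇔ p2 ∧ ¬¬p1 ∨ ¬(¬¬p1 ∨ p2) ∨ ¬¬¬p2   — double negation
⇔ p2 ∧ p1 ∨ ¬(¬¬p1 ∨ p2) ∨ ¬¬¬p2   — double negation
⇔ p2 ∧ p1 ∨ ¬¬¬p1 ∧ ¬p2 ∨ ¬¬¬p2   — De Morgan
⇔ p2 ∧ p1 ∨ ¬p1 ∧ ¬p2 ∨ ¬¬¬p2   — double negation
⇔ p2 ∧ p1 ∨ ¬p1 ∧ ¬p2 ∨ ¬p2   — double negation
⇔ (p2 ∨ ¬p1 ∨ ¬p2) ∧ (p2 ∨ ¬p2 ∨ ¬p2) ∧ (p1 ∨ ¬p1 ∨ ¬p2) ∧ (p1 ∨ ¬p2 ∨ ¬p2)   — distribute ∨ over ∧
⇔ p1 ∨ ¬p2   — simplify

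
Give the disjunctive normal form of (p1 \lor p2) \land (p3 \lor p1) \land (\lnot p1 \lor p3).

(p1 \land p3) \lor (p2 \land p3)

(p1 \lor p2) \land (p3 \lor p1) \land (\lnot p1 \lor p3)
≡ (p1 \land p3 \land \lnot p1) \lor (p1 \land p3 \land p3) \lor (p1 \land p1 \land \lnot p1) \lor (p1 \land p1 \land p3) \lor (p2 \land p3 \land \lnot p1) \lor (p2 \land p3 \land p3) \lor (p2 \land p1 \land \lnot p1) \lor (p2 \land p1 \land p3)   [distribute \land over \lor]
≡ (p1 \land p3) \lor (p2 \land p3)   [simplify]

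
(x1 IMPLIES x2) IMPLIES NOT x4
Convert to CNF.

(x1 IMPLIES x2) IMPLIES NOT x4
≡ NOT (x1 IMPLIES x2) OR NOT x4
≡ NOT (NOT x1 OR x2) OR NOT x4
≡ (NOT NOT x1 AND NOT x2) OR NOT x4
≡ (x1 AND NOT x2) OR NOT x4
≡ (x1 OR NOT x4) AND (NOT x2 OR NOT x4)

(x1 OR NOT x4) AND (NOT x2 OR NOT x4)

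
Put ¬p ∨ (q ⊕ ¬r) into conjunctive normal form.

(¬p ∨ q ∨ ¬r) ∧ (¬p ∨ ¬q ∨ r)

¬p ∨ (q ⊕ ¬r)
≡ ¬p ∨ ((q ∨ ¬r) ∧ ¬(q ∧ ¬r))
≡ ¬p ∨ ((q ∨ ¬r) ∧ (¬q ∨ ¬¬r))
≡ ¬p ∨ ((q ∨ ¬r) ∧ (¬q ∨ r))
≡ (¬p ∨ q ∨ ¬r) ∧ (¬p ∨ ¬q ∨ r)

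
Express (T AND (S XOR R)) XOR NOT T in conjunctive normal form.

(T AND (S XOR R)) XOR NOT T
⇔ ((T AND (S XOR R)) OR NOT T) AND NOT (T AND (S XOR R) AND NOT T)   [expand XOR]
⇔ ((T AND (S OR R) AND NOT (S AND R)) OR NOT T) AND NOT (T AND (S XOR R) AND NOT T)   [expand XOR]
⇔ ((T AND (S OR R) AND NOT (S AND R)) OR NOT T) AND NOT (T AND (S OR R) AND NOT (S AND R) AND NOT T)   [expand XOR]
⇔ ((T AND (S OR R) AND (NOT S OR NOT R)) OR NOT T) AND NOT (T AND (S OR R) AND NOT (S AND R) AND NOT T)   [De Morgan]
⇔ ((T AND (S OR R) AND (NOT S OR NOT R)) OR NOT T) AND (NOT T OR NOT (S OR R) OR NOT NOT (S AND R) OR NOT NOT T)   [De Morgan]
⇔ ((T AND (S OR R) AND (NOT S OR NOT R)) OR NOT T) AND (NOT T OR (NOT S AND NOT R) OR NOT NOT (S AND R) OR NOT NOT T)   [De Morgan]
⇔ ((T AND (S OR R) AND (NOT S OR NOT R)) OR NOT T) AND (NOT T OR (NOT S AND NOT R) OR (S AND R) OR NOT NOT T)   [double negation]
⇔ ((T AND (S OR R) AND (NOT S OR NOT R)) OR NOT T) AND (NOT T OR (NOT S AND NOT R) OR (S AND R) OR T)   [double negation]
⇔ (T OR NOT T) AND (S OR R OR NOT T) AND (NOT S OR NOT R OR NOT T) AND (NOT T OR NOT S OR S OR T) AND (NOT T OR NOT S OR R OR T) AND (NOT T OR NOT R OR S OR T) AND (NOT T OR NOT R OR R OR T)   [distribute OR over AND]
⇔ (S OR R OR NOT T) AND (NOT S OR NOT R OR NOT T)   [simplify]

(S OR R OR NOT T) AND (NOT S OR NOT R OR NOT T)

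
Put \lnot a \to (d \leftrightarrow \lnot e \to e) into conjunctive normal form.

\lnot a \to (d \leftrightarrow \lnot e \to e)
= \lnot \lnot a \lor (d \leftrightarrow \lnot e \to e)   [eliminate \to]
= \lnot \lnot a \lor (d \to (\lnot e \to e)) \land ((\lnot e \to e) \to d)   [eliminate \leftrightarrow]
= \lnot \lnot a \lor (\lnot d \lor (\lnot e \to e)) \land ((\lnot e \to e) \to d)   [eliminate \to]
= \lnot \lnot a \lor (\lnot d \lor \lnot \lnot e \lor e) \land ((\lnot e \to e) \to d)   [eliminate \to]
= \lnot \lnot a \lor (\lnot d \lor \lnot \lnot e \lor e) \land (\lnot (\lnot e \to e) \lor d)   [eliminate \to]
= \lnot \lnot a \lor (\lnot d \lor \lnot \lnot e \lor e) \land (\lnot (\lnot \lnot e \lor e) \lor d)   [eliminate \to]
= a \lor (\lnot d \lor \lnot \lnot e \lor e) \land (\lnot (\lnot \lnot e \lor e) \lor d)   [double negation]
= a \lor (\lnot d \lor e \lor e) \land (\lnot (\lnot \lnot e \lor e) \lor d)   [double negation]
= a \lor (\lnot d \lor e \lor e) \land (\lnot \lnot \lnot e \land \lnot e \lor d)   [De Morgan]
= a \lor (\lnot d \lor e \lor e) \land (\lnot e \land \lnot e \lor d)   [double negation]
= (a \lor \lnot d \lor e \lor e) \land (a \lor \lnot e \lor d) \land (a \lor \lnot e \lor d)   [distribute \lor over \land]
= (a \lor \lnot d \lor e) \land (a \lor \lnot e \lor d)   [simplify]

(a \lor \lnot d \lor e) \land (a \lor \lnot e \lor d)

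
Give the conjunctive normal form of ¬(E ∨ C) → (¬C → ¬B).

E ∨ C ∨ ¬B

¬(E ∨ C) → (¬C → ¬B)
≡ ¬¬(E ∨ C) ∨ (¬C → ¬B)   [eliminate →]
≡ ¬¬(E ∨ C) ∨ ¬¬C ∨ ¬B   [eliminate →]
≡ E ∨ C ∨ ¬¬C ∨ ¬B   [double negation]
≡ E ∨ C ∨ C ∨ ¬B   [double negation]
≡ E ∨ C ∨ ¬B   [simplify]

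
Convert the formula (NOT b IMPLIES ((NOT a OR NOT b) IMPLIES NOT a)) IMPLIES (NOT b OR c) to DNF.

(NOT b IMPLIES ((NOT a OR NOT b) IMPLIES NOT a)) IMPLIES (NOT b OR c)
≡ NOT (NOT b IMPLIES ((NOT a OR NOT b) IMPLIES NOT a)) OR NOT b OR c   (eliminate IMPLIES)
≡ NOT (NOT NOT b OR ((NOT a OR NOT b) IMPLIES NOT a)) OR NOT b OR c   (eliminate IMPLIES)
≡ NOT (NOT NOT b OR NOT (NOT a OR NOT b) OR NOT a) OR NOT b OR c   (eliminate IMPLIES)
≡ (NOT NOT NOT b AND NOT NOT (NOT a OR NOT b) AND NOT NOT a) OR NOT b OR c   (De Morgan)
≡ (NOT b AND NOT NOT (NOT a OR NOT b) AND NOT NOT a) OR NOT b OR c   (double negation)
≡ (NOT b AND (NOT a OR NOT b) AND NOT NOT a) OR NOT b OR c   (double negation)
≡ (NOT b AND (NOT a OR NOT b) AND a) OR NOT b OR c   (double negation)
≡ (NOT b AND NOT a AND a) OR (NOT b AND NOT b AND a) OR NOT b OR c   (distribute AND over OR)
≡ NOT b OR c   (simplify)

NOT b OR c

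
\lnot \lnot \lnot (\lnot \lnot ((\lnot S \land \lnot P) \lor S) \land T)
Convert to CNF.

(S \lor P \lor \lnot T) \land (\lnot S \lor \lnot T)

\lnot \lnot \lnot (\lnot \lnot ((\lnot S \land \lnot P) \lor S) \land T)
≡ \lnot (\lnot \lnot ((\lnot S \land \lnot P) \lor S) \land T)   [double negation]
≡ \lnot \lnot \lnot ((\lnot S \land \lnot P) \lor S) \lor \lnot T   [De Morgan]
≡ \lnot ((\lnot S \land \lnot P) \lor S) \lor \lnot T   [double negation]
≡ (\lnot (\lnot S \land \lnot P) \land \lnot S) \lor \lnot T   [De Morgan]
≡ ((\lnot \lnot S \lor \lnot \lnot P) \land \lnot S) \lor \lnot T   [De Morgan]
≡ ((S \lor \lnot \lnot P) \land \lnot S) \lor \lnot T   [double negation]
≡ ((S \lor P) \land \lnot S) \lor \lnot T   [double negation]
≡ (S \lor P \lor \lnot T) \land (\lnot S \lor \lnot T)   [distribute \lor over \land]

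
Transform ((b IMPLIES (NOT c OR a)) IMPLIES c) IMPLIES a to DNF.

NOT c OR a

((b IMPLIES (NOT c OR a)) IMPLIES c) IMPLIES a
≡ NOT ((b IMPLIES (NOT c OR a)) IMPLIES c) OR a
≡ NOT (NOT (b IMPLIES (NOT c OR a)) OR c) OR a
≡ NOT (NOT (NOT b OR NOT c OR a) OR c) OR a
≡ (NOT NOT (NOT b OR NOT c OR a) AND NOT c) OR a
≡ ((NOT b OR NOT c OR a) AND NOT c) OR a
≡ (NOT b AND NOT c) OR (NOT c AND NOT c) OR (a AND NOT c) OR a
≡ NOT c OR a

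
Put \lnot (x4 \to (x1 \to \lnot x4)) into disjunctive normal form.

\lnot (x4 \to (x1 \to \lnot x4))
≡ \lnot (\lnot x4 \lor (x1 \to \lnot x4))   — eliminate \to
≡ \lnot (\lnot x4 \lor \lnot x1 \lor \lnot x4)   — eliminate \to
≡ \lnot \lnot x4 \land \lnot \lnot x1 \land \lnot \lnot x4   — De Morgan
≡ x4 \land \lnot \lnot x1 \land \lnot \lnot x4   — double negation
≡ x4 \land x1 \land \lnot \lnot x4   — double negation
≡ x4 \land x1 \land x4   — double negation
≡ x4 \land x1   — simplify

x4 \land x1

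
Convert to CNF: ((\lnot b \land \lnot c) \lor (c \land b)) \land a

(\lnot b \lor c) \land (\lnot c \lor b) \land a

((\lnot b \land \lnot c) \lor (c \land b)) \land a
⇔ (\lnot b \lor c) \land (\lnot b \lor b) \land (\lnot c \lor c) \land (\lnot c \lor b) \land a   [distribute \lor over \land]
⇔ (\lnot b \lor c) \land (\lnot c \lor b) \land a   [simplify]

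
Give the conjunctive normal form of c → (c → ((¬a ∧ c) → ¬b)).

¬c ∨ a ∨ ¬b

c → (c → ((¬a ∧ c) → ¬b))
= ¬c ∨ (c → ((¬a ∧ c) → ¬b))
= ¬c ∨ ¬c ∨ ((¬a ∧ c) → ¬b)
= ¬c ∨ ¬c ∨ ¬(¬a ∧ c) ∨ ¬b
= ¬c ∨ ¬c ∨ ¬¬a ∨ ¬c ∨ ¬b
= ¬c ∨ ¬c ∨ a ∨ ¬c ∨ ¬b
= ¬c ∨ a ∨ ¬b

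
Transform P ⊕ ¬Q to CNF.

P ⊕ ¬Q
≡ (P ∨ ¬Q) ∧ ¬(P ∧ ¬Q)
≡ (P ∨ ¬Q) ∧ (¬P ∨ ¬¬Q)
≡ (P ∨ ¬Q) ∧ (¬P ∨ Q)

(P ∨ ¬Q) ∧ (¬P ∨ Q)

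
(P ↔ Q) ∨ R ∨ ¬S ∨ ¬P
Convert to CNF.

¬P ∨ Q ∨ R ∨ ¬S

(P ↔ Q) ∨ R ∨ ¬S ∨ ¬P
⇔ ((P → Q) ∧ (Q → P)) ∨ R ∨ ¬S ∨ ¬P   [eliminate ↔]
⇔ ((¬P ∨ Q) ∧ (Q → P)) ∨ R ∨ ¬S ∨ ¬P   [eliminate →]
⇔ ((¬P ∨ Q) ∧ (¬Q ∨ P)) ∨ R ∨ ¬S ∨ ¬P   [eliminate →]
⇔ (¬P ∨ Q ∨ R ∨ ¬S ∨ ¬P) ∧ (¬Q ∨ P ∨ R ∨ ¬S ∨ ¬P)   [distribute ∨ over ∧]
⇔ ¬P ∨ Q ∨ R ∨ ¬S   [simplify]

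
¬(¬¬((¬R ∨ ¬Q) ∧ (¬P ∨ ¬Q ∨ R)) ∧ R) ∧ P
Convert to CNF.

(Q ∨ ¬R) ∧ P

¬(¬¬((¬R ∨ ¬Q) ∧ (¬P ∨ ¬Q ∨ R)) ∧ R) ∧ P
≡ (¬¬¬((¬R ∨ ¬Q) ∧ (¬P ∨ ¬Q ∨ R)) ∨ ¬R) ∧ P   [De Morgan]
≡ (¬((¬R ∨ ¬Q) ∧ (¬P ∨ ¬Q ∨ R)) ∨ ¬R) ∧ P   [double negation]
≡ (¬(¬R ∨ ¬Q) ∨ ¬(¬P ∨ ¬Q ∨ R) ∨ ¬R) ∧ P   [De Morgan]
≡ (¬¬R ∧ ¬¬Q ∨ ¬(¬P ∨ ¬Q ∨ R) ∨ ¬R) ∧ P   [De Morgan]
≡ (R ∧ ¬¬Q ∨ ¬(¬P ∨ ¬Q ∨ R) ∨ ¬R) ∧ P   [double negation]
≡ (R ∧ Q ∨ ¬(¬P ∨ ¬Q ∨ R) ∨ ¬R) ∧ P   [double negation]
≡ (R ∧ Q ∨ ¬¬P ∧ ¬¬Q ∧ ¬R ∨ ¬R) ∧ P   [De Morgan]
≡ (R ∧ Q ∨ P ∧ ¬¬Q ∧ ¬R ∨ ¬R) ∧ P   [double negation]
≡ (R ∧ Q ∨ P ∧ Q ∧ ¬R ∨ ¬R) ∧ P   [double negation]
≡ (R ∨ P ∨ ¬R) ∧ (R ∨ Q ∨ ¬R) ∧ (R ∨ ¬R ∨ ¬R) ∧ (Q ∨ P ∨ ¬R) ∧ (Q ∨ Q ∨ ¬R) ∧ (Q ∨ ¬R ∨ ¬R) ∧ P   [distribute ∨ over ∧]
≡ (Q ∨ ¬R) ∧ P   [simplify]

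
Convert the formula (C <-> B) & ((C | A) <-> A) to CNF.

(~C | B) & (~B | C) & (~C | A)

(C <-> B) & ((C | A) <-> A)
≡ (C -> B) & (B -> C) & ((C | A) <-> A)   [eliminate <->]
≡ (~C | B) & (B -> C) & ((C | A) <-> A)   [eliminate ->]
≡ (~C | B) & (~B | C) & ((C | A) <-> A)   [eliminate ->]
≡ (~C | B) & (~B | C) & ((C | A) -> A) & (A -> (C | A))   [eliminate <->]
≡ (~C | B) & (~B | C) & (~(C | A) | A) & (A -> (C | A))   [eliminate ->]
≡ (~C | B) & (~B | C) & (~(C | A) | A) & (~A | C | A)   [eliminate ->]
≡ (~C | B) & (~B | C) & ((~C & ~A) | A) & (~A | C | A)   [De Morgan]
≡ (~C | B) & (~B | C) & (~C | A) & (~A | A) & (~A | C | A)   [distribute | over &]
≡ (~C | B) & (~B | C) & (~C | A)   [simplify]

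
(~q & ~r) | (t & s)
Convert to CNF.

(~q | t) & (~q | s) & (~r | t) & (~r | s)

(~q & ~r) | (t & s)
≡ (~q | t) & (~q | s) & (~r | t) & (~r | s)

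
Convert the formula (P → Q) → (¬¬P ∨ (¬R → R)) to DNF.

(P → Q) → (¬¬P ∨ (¬R → R))
≡ ¬(P → Q) ∨ ¬¬P ∨ (¬R → R)   — eliminate →
≡ ¬(¬P ∨ Q) ∨ ¬¬P ∨ (¬R → R)   — eliminate →
≡ ¬(¬P ∨ Q) ∨ ¬¬P ∨ ¬¬R ∨ R   — eliminate →
≡ (¬¬P ∧ ¬Q) ∨ ¬¬P ∨ ¬¬R ∨ R   — De Morgan
≡ (P ∧ ¬Q) ∨ ¬¬P ∨ ¬¬R ∨ R   — double negation
≡ (P ∧ ¬Q) ∨ P ∨ ¬¬R ∨ R   — double negation
≡ (P ∧ ¬Q) ∨ P ∨ R ∨ R   — double negation
≡ P ∨ R   — simplify

P ∨ R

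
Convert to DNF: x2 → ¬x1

¬x2 ∨ ¬x1

x2 → ¬x1
= ¬x2 ∨ ¬x1   [eliminate →]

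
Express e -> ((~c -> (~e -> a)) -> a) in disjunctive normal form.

~e | a

e -> ((~c -> (~e -> a)) -> a)
= ~e | ((~c -> (~e -> a)) -> a)   [eliminate ->]
= ~e | ~(~c -> (~e -> a)) | a   [eliminate ->]
= ~e | ~(~~c | (~e -> a)) | a   [eliminate ->]
= ~e | ~(~~c | ~~e | a) | a   [eliminate ->]
= ~e | (~~~c & ~~~e & ~a) | a   [De Morgan]
= ~e | (~c & ~~~e & ~a) | a   [double negation]
= ~e | (~c & ~e & ~a) | a   [double negation]
= ~e | a   [simplify]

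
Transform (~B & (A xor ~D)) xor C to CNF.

(~B | C) & (A | ~D | C) & (~A | D | C) & (B | ~A | ~D | ~C) & (B | D | A | ~C)

(~B & (A xor ~D)) xor C
⇔ ((~B & (A xor ~D)) | C) & ~(~B & (A xor ~D) & C)   [expand xor]
⇔ ((~B & (A | ~D) & ~(A & ~D)) | C) & ~(~B & (A xor ~D) & C)   [expand xor]
⇔ ((~B & (A | ~D) & ~(A & ~D)) | C) & ~(~B & (A | ~D) & ~(A & ~D) & C)   [expand xor]
⇔ ((~B & (A | ~D) & (~A | ~~D)) | C) & ~(~B & (A | ~D) & ~(A & ~D) & C)   [De Morgan]
⇔ ((~B & (A | ~D) & (~A | D)) | C) & ~(~B & (A | ~D) & ~(A & ~D) & C)   [double negation]
⇔ ((~B & (A | ~D) & (~A | D)) | C) & (~~B | ~(A | ~D) | ~~(A & ~D) | ~C)   [De Morgan]
⇔ ((~B & (A | ~D) & (~A | D)) | C) & (B | ~(A | ~D) | ~~(A & ~D) | ~C)   [double negation]
⇔ ((~B & (A | ~D) & (~A | D)) | C) & (B | (~A & ~~D) | ~~(A & ~D) | ~C)   [De Morgan]
⇔ ((~B & (A | ~D) & (~A | D)) | C) & (B | (~A & D) | ~~(A & ~D) | ~C)   [double negation]
⇔ ((~B & (A | ~D) & (~A | D)) | C) & (B | (~A & D) | (A & ~D) | ~C)   [double negation]
⇔ (~B | C) & (A | ~D | C) & (~A | D | C) & (B | ~A | A | ~C) & (B | ~A | ~D | ~C) & (B | D | A | ~C) & (B | D | ~D | ~C)   [distribute | over &]
⇔ (~B | C) & (A | ~D | C) & (~A | D | C) & (B | ~A | ~D | ~C) & (B | D | A | ~C)   [simplify]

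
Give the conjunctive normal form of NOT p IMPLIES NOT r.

p OR NOT r

NOT p IMPLIES NOT r
≡ NOT NOT p OR NOT r   [eliminate IMPLIES]
≡ p OR NOT r   [double negation]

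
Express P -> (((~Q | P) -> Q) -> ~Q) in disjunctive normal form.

P -> (((~Q | P) -> Q) -> ~Q)
⇔ ~P | (((~Q | P) -> Q) -> ~Q)   (eliminate ->)
⇔ ~P | ~((~Q | P) -> Q) | ~Q   (eliminate ->)
⇔ ~P | ~(~(~Q | P) | Q) | ~Q   (eliminate ->)
⇔ ~P | (~~(~Q | P) & ~Q) | ~Q   (De Morgan)
⇔ ~P | ((~Q | P) & ~Q) | ~Q   (double negation)
⇔ ~P | (~Q & ~Q) | (P & ~Q) | ~Q   (distribute & over |)
⇔ ~P | ~Q   (simplify)

~P | ~Q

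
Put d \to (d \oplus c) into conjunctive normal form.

d \to (d \oplus c)
≡ \lnot d \lor (d \oplus c)   [eliminate \to]
≡ \lnot d \lor ((d \lor c) \land \lnot (d \land c))   [expand \oplus]
≡ \lnot d \lor ((d \lor c) \land (\lnot d \lor \lnot c))   [De Morgan]
≡ (\lnot d \lor d \lor c) \land (\lnot d \lor \lnot d \lor \lnot c)   [distribute \lor over \land]
≡ \lnot d \lor \lnot c   [simplify]

\lnot d \lor \lnot c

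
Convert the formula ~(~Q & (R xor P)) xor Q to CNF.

~(~Q & (R xor P)) xor Q
= (~(~Q & (R xor P)) | Q) & ~(~(~Q & (R xor P)) & Q)   — expand xor
= (~(~Q & (R | P) & ~(R & P)) | Q) & ~(~(~Q & (R xor P)) & Q)   — expand xor
= (~(~Q & (R | P) & ~(R & P)) | Q) & ~(~(~Q & (R | P) & ~(R & P)) & Q)   — expand xor
= (~~Q | ~(R | P) | ~~(R & P) | Q) & ~(~(~Q & (R | P) & ~(R & P)) & Q)   — De Morgan
= (Q | ~(R | P) | ~~(R & P) | Q) & ~(~(~Q & (R | P) & ~(R & P)) & Q)   — double negation
= (Q | (~R & ~P) | ~~(R & P) | Q) & ~(~(~Q & (R | P) & ~(R & P)) & Q)   — De Morgan
= (Q | (~R & ~P) | (R & P) | Q) & ~(~(~Q & (R | P) & ~(R & P)) & Q)   — double negation
= (Q | (~R & ~P) | (R & P) | Q) & (~~(~Q & (R | P) & ~(R & P)) | ~Q)   — De Morgan
= (Q | (~R & ~P) | (R & P) | Q) & ((~Q & (R | P) & ~(R & P)) | ~Q)   — double negation
= (Q | (~R & ~P) | (R & P) | Q) & ((~Q & (R | P) & (~R | ~P)) | ~Q)   — De Morgan
= (Q | ~R | R | Q) & (Q | ~R | P | Q) & (Q | ~P | R | Q) & (Q | ~P | P | Q) & (~Q | ~Q) & (R | P | ~Q) & (~R | ~P | ~Q)   — distribute | over &
= (Q | ~R | P) & (Q | ~P | R) & ~Q   — simplify

(Q | ~R | P) & (Q | ~P | R) & ~Q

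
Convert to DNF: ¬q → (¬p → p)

¬q → (¬p → p)
⇔ ¬¬q ∨ (¬p → p)   [eliminate →]
⇔ ¬¬q ∨ ¬¬p ∨ p   [eliminate →]
⇔ q ∨ ¬¬p ∨ p   [double negation]
⇔ q ∨ p ∨ p   [double negation]
⇔ q ∨ p   [simplify]

q ∨ p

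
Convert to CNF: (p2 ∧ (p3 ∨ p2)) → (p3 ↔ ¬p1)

(p2 ∧ (p3 ∨ p2)) → (p3 ↔ ¬p1)
≡ ¬(p2 ∧ (p3 ∨ p2)) ∨ (p3 ↔ ¬p1)   [eliminate →]
≡ ¬(p2 ∧ (p3 ∨ p2)) ∨ ((p3 → ¬p1) ∧ (¬p1 → p3))   [eliminate ↔]
≡ ¬(p2 ∧ (p3 ∨ p2)) ∨ ((¬p3 ∨ ¬p1) ∧ (¬p1 → p3))   [eliminate →]
≡ ¬(p2 ∧ (p3 ∨ p2)) ∨ ((¬p3 ∨ ¬p1) ∧ (¬¬p1 ∨ p3))   [eliminate →]
≡ ¬p2 ∨ ¬(p3 ∨ p2) ∨ ((¬p3 ∨ ¬p1) ∧ (¬¬p1 ∨ p3))   [De Morgan]
≡ ¬p2 ∨ (¬p3 ∧ ¬p2) ∨ ((¬p3 ∨ ¬p1) ∧ (¬¬p1 ∨ p3))   [De Morgan]
≡ ¬p2 ∨ (¬p3 ∧ ¬p2) ∨ ((¬p3 ∨ ¬p1) ∧ (p1 ∨ p3))   [double negation]
≡ (¬p2 ∨ ¬p3 ∨ ¬p3 ∨ ¬p1) ∧ (¬p2 ∨ ¬p3 ∨ p1 ∨ p3) ∧ (¬p2 ∨ ¬p2 ∨ ¬p3 ∨ ¬p1) ∧ (¬p2 ∨ ¬p2 ∨ p1 ∨ p3)   [distribute ∨ over ∧]
≡ (¬p2 ∨ ¬p3 ∨ ¬p1) ∧ (¬p2 ∨ p1 ∨ p3)   [simplify]

(¬p2 ∨ ¬p3 ∨ ¬p1) ∧ (¬p2 ∨ p1 ∨ p3)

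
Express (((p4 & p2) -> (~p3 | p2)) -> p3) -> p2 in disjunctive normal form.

(((p4 & p2) -> (~p3 | p2)) -> p3) -> p2
⇔ ~(((p4 & p2) -> (~p3 | p2)) -> p3) | p2   [eliminate ->]
⇔ ~(~((p4 & p2) -> (~p3 | p2)) | p3) | p2   [eliminate ->]
⇔ ~(~(~(p4 & p2) | ~p3 | p2) | p3) | p2   [eliminate ->]
⇔ (~~(~(p4 & p2) | ~p3 | p2) & ~p3) | p2   [De Morgan]
⇔ ((~(p4 & p2) | ~p3 | p2) & ~p3) | p2   [double negation]
⇔ ((~p4 | ~p2 | ~p3 | p2) & ~p3) | p2   [De Morgan]
⇔ (~p4 & ~p3) | (~p2 & ~p3) | (~p3 & ~p3) | (p2 & ~p3) | p2   [distribute & over |]
⇔ ~p3 | p2   [simplify]

~p3 | p2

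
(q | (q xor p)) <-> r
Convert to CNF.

(~q | r) & (~p | q | r) & (~r | q | p)

(q | (q xor p)) <-> r
= ((q | (q xor p)) -> r) & (r -> (q | (q xor p)))   [eliminate <->]
= (~(q | (q xor p)) | r) & (r -> (q | (q xor p)))   [eliminate ->]
= (~(q | ((q | p) & ~(q & p))) | r) & (r -> (q | (q xor p)))   [expand xor]
= (~(q | ((q | p) & ~(q & p))) | r) & (~r | q | (q xor p))   [eliminate ->]
= (~(q | ((q | p) & ~(q & p))) | r) & (~r | q | ((q | p) & ~(q & p)))   [expand xor]
= ((~q & ~((q | p) & ~(q & p))) | r) & (~r | q | ((q | p) & ~(q & p)))   [De Morgan]
= ((~q & (~(q | p) | ~~(q & p))) | r) & (~r | q | ((q | p) & ~(q & p)))   [De Morgan]
= ((~q & ((~q & ~p) | ~~(q & p))) | r) & (~r | q | ((q | p) & ~(q & p)))   [De Morgan]
= ((~q & ((~q & ~p) | (q & p))) | r) & (~r | q | ((q | p) & ~(q & p)))   [double negation]
= ((~q & ((~q & ~p) | (q & p))) | r) & (~r | q | ((q | p) & (~q | ~p)))   [De Morgan]
= (~q | r) & (~q | q | r) & (~q | p | r) & (~p | q | r) & (~p | p | r) & (~r | q | q | p) & (~r | q | ~q | ~p)   [distribute | over &]
= (~q | r) & (~p | q | r) & (~r | q | p)   [simplify]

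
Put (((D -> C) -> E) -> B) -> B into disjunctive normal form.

(D & ~C & ~B) | (E & ~B) | B

(((D -> C) -> E) -> B) -> B
≡ ~(((D -> C) -> E) -> B) | B   [eliminate ->]
≡ ~(~((D -> C) -> E) | B) | B   [eliminate ->]
≡ ~(~(~(D -> C) | E) | B) | B   [eliminate ->]
≡ ~(~(~(~D | C) | E) | B) | B   [eliminate ->]
≡ (~~(~(~D | C) | E) & ~B) | B   [De Morgan]
≡ ((~(~D | C) | E) & ~B) | B   [double negation]
≡ (((~~D & ~C) | E) & ~B) | B   [De Morgan]
≡ (((D & ~C) | E) & ~B) | B   [double negation]
≡ (D & ~C & ~B) | (E & ~B) | B   [distribute & over |]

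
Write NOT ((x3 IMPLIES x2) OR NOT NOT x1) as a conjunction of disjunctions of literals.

x3 AND NOT x2 AND NOT x1

NOT ((x3 IMPLIES x2) OR NOT NOT x1)
⇔ NOT (NOT x3 OR x2 OR NOT NOT x1)
⇔ NOT NOT x3 AND NOT x2 AND NOT NOT NOT x1
⇔ x3 AND NOT x2 AND NOT NOT NOT x1
⇔ x3 AND NOT x2 AND NOT x1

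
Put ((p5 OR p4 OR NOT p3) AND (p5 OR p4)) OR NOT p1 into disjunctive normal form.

p5 OR p4 OR NOT p1

((p5 OR p4 OR NOT p3) AND (p5 OR p4)) OR NOT p1
⇔ (p5 AND p5) OR (p5 AND p4) OR (p4 AND p5) OR (p4 AND p4) OR (NOT p3 AND p5) OR (NOT p3 AND p4) OR NOT p1   — distribute AND over OR
⇔ p5 OR p4 OR NOT p1   — simplify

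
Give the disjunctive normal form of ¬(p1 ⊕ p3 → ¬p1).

p1 ∧ ¬p3

¬(p1 ⊕ p3 → ¬p1)
= ¬(¬(p1 ⊕ p3) ∨ ¬p1)   — eliminate →
= ¬(¬(p1 ∧ ¬p3 ∨ ¬p1 ∧ p3) ∨ ¬p1)   — expand ⊕
= ¬¬(p1 ∧ ¬p3 ∨ ¬p1 ∧ p3) ∧ ¬¬p1   — De Morgan
= (p1 ∧ ¬p3 ∨ ¬p1 ∧ p3) ∧ ¬¬p1   — double negation
= (p1 ∧ ¬p3 ∨ ¬p1 ∧ p3) ∧ p1   — double negation
= p1 ∧ ¬p3 ∧ p1 ∨ ¬p1 ∧ p3 ∧ p1   — distribute ∧ over ∨
= p1 ∧ ¬p3   — simplify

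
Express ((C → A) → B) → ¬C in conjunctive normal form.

(¬C ∨ A) ∧ (¬B ∨ ¬C)

((C → A) → B) → ¬C
≡ ¬((C → A) → B) ∨ ¬C   — eliminate →
≡ ¬(¬(C → A) ∨ B) ∨ ¬C   — eliminate →
≡ ¬(¬(¬C ∨ A) ∨ B) ∨ ¬C   — eliminate →
≡ ¬¬(¬C ∨ A) ∧ ¬B ∨ ¬C   — De Morgan
≡ (¬C ∨ A) ∧ ¬B ∨ ¬C   — double negation
≡ (¬C ∨ A ∨ ¬C) ∧ (¬B ∨ ¬C)   — distribute ∨ over ∧
≡ (¬C ∨ A) ∧ (¬B ∨ ¬C)   — simplify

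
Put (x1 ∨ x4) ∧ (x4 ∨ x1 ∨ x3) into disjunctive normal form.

(x1 ∨ x4) ∧ (x4 ∨ x1 ∨ x3)
⇔ (x1 ∧ x4) ∨ (x1 ∧ x1) ∨ (x1 ∧ x3) ∨ (x4 ∧ x4) ∨ (x4 ∧ x1) ∨ (x4 ∧ x3)   — distribute ∧ over ∨
⇔ x1 ∨ x4   — simplify

x1 ∨ x4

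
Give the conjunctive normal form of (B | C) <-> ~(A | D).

(~B | ~A) & (~B | ~D) & (~C | ~A) & (~C | ~D) & (A | D | B | C)

(B | C) <-> ~(A | D)
⇔ ((B | C) -> ~(A | D)) & (~(A | D) -> (B | C))   [eliminate <->]
⇔ (~(B | C) | ~(A | D)) & (~(A | D) -> (B | C))   [eliminate ->]
⇔ (~(B | C) | ~(A | D)) & (~~(A | D) | B | C)   [eliminate ->]
⇔ ((~B & ~C) | ~(A | D)) & (~~(A | D) | B | C)   [De Morgan]
⇔ ((~B & ~C) | (~A & ~D)) & (~~(A | D) | B | C)   [De Morgan]
⇔ ((~B & ~C) | (~A & ~D)) & (A | D | B | C)   [double negation]
⇔ (~B | ~A) & (~B | ~D) & (~C | ~A) & (~C | ~D) & (A | D | B | C)   [distribute | over &]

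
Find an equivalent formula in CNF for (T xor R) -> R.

(T xor R) -> R
= ~(T xor R) | R   — eliminate ->
= ~((T | R) & ~(T & R)) | R   — expand xor
= ~(T | R) | ~~(T & R) | R   — De Morgan
= (~T & ~R) | ~~(T & R) | R   — De Morgan
= (~T & ~R) | (T & R) | R   — double negation
= (~T | T | R) & (~T | R | R) & (~R | T | R) & (~R | R | R)   — distribute | over &
= ~T | R   — simplify

~T | R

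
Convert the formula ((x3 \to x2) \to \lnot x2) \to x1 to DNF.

x2 \lor x1

((x3 \to x2) \to \lnot x2) \to x1
≡ \lnot ((x3 \to x2) \to \lnot x2) \lor x1   (eliminate \to)
≡ \lnot (\lnot (x3 \to x2) \lor \lnot x2) \lor x1   (eliminate \to)
≡ \lnot (\lnot (\lnot x3 \lor x2) \lor \lnot x2) \lor x1   (eliminate \to)
≡ \lnot \lnot (\lnot x3 \lor x2) \land \lnot \lnot x2 \lor x1   (De Morgan)
≡ (\lnot x3 \lor x2) \land \lnot \lnot x2 \lor x1   (double negation)
≡ (\lnot x3 \lor x2) \land x2 \lor x1   (double negation)
≡ \lnot x3 \land x2 \lor x2 \land x2 \lor x1   (distribute \land over \lor)
≡ x2 \lor x1   (simplify)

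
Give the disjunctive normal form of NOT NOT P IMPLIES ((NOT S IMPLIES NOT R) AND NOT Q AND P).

NOT P OR (S AND NOT Q AND P) OR (NOT R AND NOT Q AND P)

NOT NOT P IMPLIES ((NOT S IMPLIES NOT R) AND NOT Q AND P)
= NOT NOT NOT P OR ((NOT S IMPLIES NOT R) AND NOT Q AND P)   — eliminate IMPLIES
= NOT NOT NOT P OR ((NOT NOT S OR NOT R) AND NOT Q AND P)   — eliminate IMPLIES
= NOT P OR ((NOT NOT S OR NOT R) AND NOT Q AND P)   — double negation
= NOT P OR ((S OR NOT R) AND NOT Q AND P)   — double negation
= NOT P OR (S AND NOT Q AND P) OR (NOT R AND NOT Q AND P)   — distribute AND over OR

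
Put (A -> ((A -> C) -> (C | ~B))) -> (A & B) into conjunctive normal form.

(A -> ((A -> C) -> (C | ~B))) -> (A & B)
⇔ ~(A -> ((A -> C) -> (C | ~B))) | (A & B)   [eliminate ->]
⇔ ~(~A | ((A -> C) -> (C | ~B))) | (A & B)   [eliminate ->]
⇔ ~(~A | ~(A -> C) | C | ~B) | (A & B)   [eliminate ->]
⇔ ~(~A | ~(~A | C) | C | ~B) | (A & B)   [eliminate ->]
⇔ (~~A & ~~(~A | C) & ~C & ~~B) | (A & B)   [De Morgan]
⇔ (A & ~~(~A | C) & ~C & ~~B) | (A & B)   [double negation]
⇔ (A & (~A | C) & ~C & ~~B) | (A & B)   [double negation]
⇔ (A & (~A | C) & ~C & B) | (A & B)   [double negation]
⇔ (A | A) & (A | B) & (~A | C | A) & (~A | C | B) & (~C | A) & (~C | B) & (B | A) & (B | B)   [distribute | over &]
⇔ A & B   [simplify]

A & B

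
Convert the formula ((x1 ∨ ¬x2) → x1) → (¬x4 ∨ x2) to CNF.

((x1 ∨ ¬x2) → x1) → (¬x4 ∨ x2)
≡ ¬((x1 ∨ ¬x2) → x1) ∨ ¬x4 ∨ x2   [eliminate →]
≡ ¬(¬(x1 ∨ ¬x2) ∨ x1) ∨ ¬x4 ∨ x2   [eliminate →]
≡ (¬¬(x1 ∨ ¬x2) ∧ ¬x1) ∨ ¬x4 ∨ x2   [De Morgan]
≡ ((x1 ∨ ¬x2) ∧ ¬x1) ∨ ¬x4 ∨ x2   [double negation]
≡ (x1 ∨ ¬x2 ∨ ¬x4 ∨ x2) ∧ (¬x1 ∨ ¬x4 ∨ x2)   [distribute ∨ over ∧]
≡ ¬x1 ∨ ¬x4 ∨ x2   [simplify]

¬x1 ∨ ¬x4 ∨ x2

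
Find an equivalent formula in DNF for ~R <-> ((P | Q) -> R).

~P & ~Q & ~R

~R <-> ((P | Q) -> R)
≡ (~R -> ((P | Q) -> R)) & (((P | Q) -> R) -> ~R)   [eliminate <->]
≡ (~~R | ((P | Q) -> R)) & (((P | Q) -> R) -> ~R)   [eliminate ->]
≡ (~~R | ~(P | Q) | R) & (((P | Q) -> R) -> ~R)   [eliminate ->]
≡ (~~R | ~(P | Q) | R) & (~((P | Q) -> R) | ~R)   [eliminate ->]
≡ (~~R | ~(P | Q) | R) & (~(~(P | Q) | R) | ~R)   [eliminate ->]
≡ (R | ~(P | Q) | R) & (~(~(P | Q) | R) | ~R)   [double negation]
≡ (R | (~P & ~Q) | R) & (~(~(P | Q) | R) | ~R)   [De Morgan]
≡ (R | (~P & ~Q) | R) & ((~~(P | Q) & ~R) | ~R)   [De Morgan]
≡ (R | (~P & ~Q) | R) & (((P | Q) & ~R) | ~R)   [double negation]
≡ (R & P & ~R) | (R & Q & ~R) | (R & ~R) | (~P & ~Q & P & ~R) | (~P & ~Q & Q & ~R) | (~P & ~Q & ~R) | (R & P & ~R) | (R & Q & ~R) | (R & ~R)   [distribute & over |]
≡ ~P & ~Q & ~R   [simplify]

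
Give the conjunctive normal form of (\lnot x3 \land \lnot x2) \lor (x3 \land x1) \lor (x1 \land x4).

(\lnot x3 \land \lnot x2) \lor (x3 \land x1) \lor (x1 \land x4)
≡ (\lnot x3 \lor x3 \lor x1) \land (\lnot x3 \lor x3 \lor x4) \land (\lnot x3 \lor x1 \lor x1) \land (\lnot x3 \lor x1 \lor x4) \land (\lnot x2 \lor x3 \lor x1) \land (\lnot x2 \lor x3 \lor x4) \land (\lnot x2 \lor x1 \lor x1) \land (\lnot x2 \lor x1 \lor x4)
≡ (\lnot x3 \lor x1) \land (\lnot x2 \lor x3 \lor x4) \land (\lnot x2 \lor x1)

(\lnot x3 \lor x1) \land (\lnot x2 \lor x3 \lor x4) \land (\lnot x2 \lor x1)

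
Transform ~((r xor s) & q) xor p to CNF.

~((r xor s) & q) xor p
≡ (~((r xor s) & q) | p) & ~(~((r xor s) & q) & p)   [expand xor]
≡ (~((r | s) & ~(r & s) & q) | p) & ~(~((r xor s) & q) & p)   [expand xor]
≡ (~((r | s) & ~(r & s) & q) | p) & ~(~((r | s) & ~(r & s) & q) & p)   [expand xor]
≡ (~(r | s) | ~~(r & s) | ~q | p) & ~(~((r | s) & ~(r & s) & q) & p)   [De Morgan]
≡ ((~r & ~s) | ~~(r & s) | ~q | p) & ~(~((r | s) & ~(r & s) & q) & p)   [De Morgan]
≡ ((~r & ~s) | (r & s) | ~q | p) & ~(~((r | s) & ~(r & s) & q) & p)   [double negation]
≡ ((~r & ~s) | (r & s) | ~q | p) & (~~((r | s) & ~(r & s) & q) | ~p)   [De Morgan]
≡ ((~r & ~s) | (r & s) | ~q | p) & (((r | s) & ~(r & s) & q) | ~p)   [double negation]
≡ ((~r & ~s) | (r & s) | ~q | p) & (((r | s) & (~r | ~s) & q) | ~p)   [De Morgan]
≡ (~r | r | ~q | p) & (~r | s | ~q | p) & (~s | r | ~q | p) & (~s | s | ~q | p) & (r | s | ~p) & (~r | ~s | ~p) & (q | ~p)   [distribute | over &]
≡ (~r | s | ~q | p) & (~s | r | ~q | p) & (r | s | ~p) & (~r | ~s | ~p) & (q | ~p)   [simplify]

(~r | s | ~q | p) & (~s | r | ~q | p) & (r | s | ~p) & (~r | ~s | ~p) & (q | ~p)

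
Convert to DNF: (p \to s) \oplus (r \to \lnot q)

(p \to s) \oplus (r \to \lnot q)
≡ ((p \to s) \land \lnot (r \to \lnot q)) \lor (\lnot (p \to s) \land (r \to \lnot q))
≡ ((\lnot p \lor s) \land \lnot (r \to \lnot q)) \lor (\lnot (p \to s) \land (r \to \lnot q))
≡ ((\lnot p \lor s) \land \lnot (\lnot r \lor \lnot q)) \lor (\lnot (p \to s) \land (r \to \lnot q))
≡ ((\lnot p \lor s) \land \lnot (\lnot r \lor \lnot q)) \lor (\lnot (\lnot p \lor s) \land (r \to \lnot q))
≡ ((\lnot p \lor s) \land \lnot (\lnot r \lor \lnot q)) \lor (\lnot (\lnot p \lor s) \land (\lnot r \lor \lnot q))
≡ ((\lnot p \lor s) \land \lnot \lnot r \land \lnot \lnot q) \lor (\lnot (\lnot p \lor s) \land (\lnot r \lor \lnot q))
≡ ((\lnot p \lor s) \land r \land \lnot \lnot q) \lor (\lnot (\lnot p \lor s) \land (\lnot r \lor \lnot q))
≡ ((\lnot p \lor s) \land r \land q) \lor (\lnot (\lnot p \lor s) \land (\lnot r \lor \lnot q))
≡ ((\lnot p \lor s) \land r \land q) \lor (\lnot \lnot p \land \lnot s \land (\lnot r \lor \lnot q))
≡ ((\lnot p \lor s) \land r \land q) \lor (p \land \lnot s \land (\lnot r \lor \lnot q))
≡ (\lnot p \land r \land q) \lor (s \land r \land q) \lor (p \land \lnot s \land \lnot r) \lor (p \land \lnot s \land \lnot q)

(\lnot p \land r \land q) \lor (s \land r \land q) \lor (p \land \lnot s \land \lnot r) \lor (p \land \lnot s \land \lnot q)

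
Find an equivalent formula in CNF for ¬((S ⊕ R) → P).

(S ∨ R) ∧ (¬S ∨ ¬R) ∧ ¬P

¬((S ⊕ R) → P)
⇔ ¬(¬(S ⊕ R) ∨ P)
⇔ ¬(¬((S ∨ R) ∧ ¬(S ∧ R)) ∨ P)
⇔ ¬¬((S ∨ R) ∧ ¬(S ∧ R)) ∧ ¬P
⇔ (S ∨ R) ∧ ¬(S ∧ R) ∧ ¬P
⇔ (S ∨ R) ∧ (¬S ∨ ¬R) ∧ ¬P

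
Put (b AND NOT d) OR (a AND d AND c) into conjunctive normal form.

(b OR a) AND (b OR d) AND (b OR c) AND (NOT d OR a) AND (NOT d OR c)

(b AND NOT d) OR (a AND d AND c)
≡ (b OR a) AND (b OR d) AND (b OR c) AND (NOT d OR a) AND (NOT d OR d) AND (NOT d OR c)   (distribute OR over AND)
≡ (b OR a) AND (b OR d) AND (b OR c) AND (NOT d OR a) AND (NOT d OR c)   (simplify)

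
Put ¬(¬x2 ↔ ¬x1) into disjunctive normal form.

¬x2 ∧ x1 ∨ ¬x1 ∧ x2

¬(¬x2 ↔ ¬x1)
= ¬((¬x2 → ¬x1) ∧ (¬x1 → ¬x2))   [eliminate ↔]
= ¬((¬¬x2 ∨ ¬x1) ∧ (¬x1 → ¬x2))   [eliminate →]
= ¬((¬¬x2 ∨ ¬x1) ∧ (¬¬x1 ∨ ¬x2))   [eliminate →]
= ¬(¬¬x2 ∨ ¬x1) ∨ ¬(¬¬x1 ∨ ¬x2)   [De Morgan]
= ¬¬¬x2 ∧ ¬¬x1 ∨ ¬(¬¬x1 ∨ ¬x2)   [De Morgan]
= ¬x2 ∧ ¬¬x1 ∨ ¬(¬¬x1 ∨ ¬x2)   [double negation]
= ¬x2 ∧ x1 ∨ ¬(¬¬x1 ∨ ¬x2)   [double negation]
= ¬x2 ∧ x1 ∨ ¬¬¬x1 ∧ ¬¬x2   [De Morgan]
= ¬x2 ∧ x1 ∨ ¬x1 ∧ ¬¬x2   [double negation]
= ¬x2 ∧ x1 ∨ ¬x1 ∧ x2   [double negation]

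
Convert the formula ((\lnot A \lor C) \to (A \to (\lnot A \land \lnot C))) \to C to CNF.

(\lnot A \lor C) \land (A \lor C)

((\lnot A \lor C) \to (A \to (\lnot A \land \lnot C))) \to C
≡ \lnot ((\lnot A \lor C) \to (A \to (\lnot A \land \lnot C))) \lor C   [eliminate \to]
≡ \lnot (\lnot (\lnot A \lor C) \lor (A \to (\lnot A \land \lnot C))) \lor C   [eliminate \to]
≡ \lnot (\lnot (\lnot A \lor C) \lor \lnot A \lor (\lnot A \land \lnot C)) \lor C   [eliminate \to]
≡ (\lnot \lnot (\lnot A \lor C) \land \lnot \lnot A \land \lnot (\lnot A \land \lnot C)) \lor C   [De Morgan]
≡ ((\lnot A \lor C) \land \lnot \lnot A \land \lnot (\lnot A \land \lnot C)) \lor C   [double negation]
≡ ((\lnot A \lor C) \land A \land \lnot (\lnot A \land \lnot C)) \lor C   [double negation]
≡ ((\lnot A \lor C) \land A \land (\lnot \lnot A \lor \lnot \lnot C)) \lor C   [De Morgan]
≡ ((\lnot A \lor C) \land A \land (A \lor \lnot \lnot C)) \lor C   [double negation]
≡ ((\lnot A \lor C) \land A \land (A \lor C)) \lor C   [double negation]
≡ (\lnot A \lor C \lor C) \land (A \lor C) \land (A \lor C \lor C)   [distribute \lor over \land]
≡ (\lnot A \lor C) \land (A \lor C)   [simplify]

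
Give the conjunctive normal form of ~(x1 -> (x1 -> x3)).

x1 & ~x3

~(x1 -> (x1 -> x3))
≡ ~(~x1 | (x1 -> x3))   [eliminate ->]
≡ ~(~x1 | ~x1 | x3)   [eliminate ->]
≡ ~~x1 & ~~x1 & ~x3   [De Morgan]
≡ x1 & ~~x1 & ~x3   [double negation]
≡ x1 & x1 & ~x3   [double negation]
≡ x1 & ~x3   [simplify]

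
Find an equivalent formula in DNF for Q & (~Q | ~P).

Q & ~P

Q & (~Q | ~P)
= (Q & ~Q) | (Q & ~P)   (distribute & over |)
= Q & ~P   (simplify)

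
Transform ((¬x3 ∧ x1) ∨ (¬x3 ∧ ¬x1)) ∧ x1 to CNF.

((¬x3 ∧ x1) ∨ (¬x3 ∧ ¬x1)) ∧ x1
≡ (¬x3 ∨ ¬x3) ∧ (¬x3 ∨ ¬x1) ∧ (x1 ∨ ¬x3) ∧ (x1 ∨ ¬x1) ∧ x1   [distribute ∨ over ∧]
≡ ¬x3 ∧ x1   [simplify]

¬x3 ∧ x1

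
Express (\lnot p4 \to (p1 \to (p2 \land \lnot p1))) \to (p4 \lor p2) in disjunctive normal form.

(\lnot p4 \land p1) \lor p4 \lor p2

(\lnot p4 \to (p1 \to (p2 \land \lnot p1))) \to (p4 \lor p2)
≡ \lnot (\lnot p4 \to (p1 \to (p2 \land \lnot p1))) \lor p4 \lor p2   [eliminate \to]
≡ \lnot (\lnot \lnot p4 \lor (p1 \to (p2 \land \lnot p1))) \lor p4 \lor p2   [eliminate \to]
≡ \lnot (\lnot \lnot p4 \lor \lnot p1 \lor (p2 \land \lnot p1)) \lor p4 \lor p2   [eliminate \to]
≡ (\lnot \lnot \lnot p4 \land \lnot \lnot p1 \land \lnot (p2 \land \lnot p1)) \lor p4 \lor p2   [De Morgan]
≡ (\lnot p4 \land \lnot \lnot p1 \land \lnot (p2 \land \lnot p1)) \lor p4 \lor p2   [double negation]
≡ (\lnot p4 \land p1 \land \lnot (p2 \land \lnot p1)) \lor p4 \lor p2   [double negation]
≡ (\lnot p4 \land p1 \land (\lnot p2 \lor \lnot \lnot p1)) \lor p4 \lor p2   [De Morgan]
≡ (\lnot p4 \land p1 \land (\lnot p2 \lor p1)) \lor p4 \lor p2   [double negation]
≡ (\lnot p4 \land p1 \land \lnot p2) \lor (\lnot p4 \land p1 \land p1) \lor p4 \lor p2   [distribute \land over \lor]
≡ (\lnot p4 \land p1) \lor p4 \lor p2   [simplify]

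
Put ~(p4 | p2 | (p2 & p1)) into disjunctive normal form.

~(p4 | p2 | (p2 & p1))
⇔ ~p4 & ~p2 & ~(p2 & p1)
⇔ ~p4 & ~p2 & (~p2 | ~p1)
⇔ (~p4 & ~p2 & ~p2) | (~p4 & ~p2 & ~p1)
⇔ ~p4 & ~p2

~p4 & ~p2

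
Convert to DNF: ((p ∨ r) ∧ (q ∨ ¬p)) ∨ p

((p ∨ r) ∧ (q ∨ ¬p)) ∨ p
≡ (p ∧ q) ∨ (p ∧ ¬p) ∨ (r ∧ q) ∨ (r ∧ ¬p) ∨ p   — distribute ∧ over ∨
≡ (r ∧ q) ∨ (r ∧ ¬p) ∨ p   — simplify

(r ∧ q) ∨ (r ∧ ¬p) ∨ p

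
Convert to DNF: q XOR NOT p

q XOR NOT p
⇔ (q AND NOT NOT p) OR (NOT q AND NOT p)   [expand XOR]
⇔ (q AND p) OR (NOT q AND NOT p)   [double negation]

(q AND p) OR (NOT q AND NOT p)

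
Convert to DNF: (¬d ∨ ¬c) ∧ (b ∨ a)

(¬d ∨ ¬c) ∧ (b ∨ a)
= (¬d ∧ b) ∨ (¬d ∧ a) ∨ (¬c ∧ b) ∨ (¬c ∧ a)

(¬d ∧ b) ∨ (¬d ∧ a) ∨ (¬c ∧ b) ∨ (¬c ∧ a)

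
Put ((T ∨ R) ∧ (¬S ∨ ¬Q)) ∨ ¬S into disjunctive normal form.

((T ∨ R) ∧ (¬S ∨ ¬Q)) ∨ ¬S
= (T ∧ ¬S) ∨ (T ∧ ¬Q) ∨ (R ∧ ¬S) ∨ (R ∧ ¬Q) ∨ ¬S   [distribute ∧ over ∨]
= (T ∧ ¬Q) ∨ (R ∧ ¬Q) ∨ ¬S   [simplify]

(T ∧ ¬Q) ∨ (R ∧ ¬Q) ∨ ¬S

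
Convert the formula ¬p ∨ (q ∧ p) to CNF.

¬p ∨ (q ∧ p)
= (¬p ∨ q) ∧ (¬p ∨ p)   [distribute ∨ over ∧]
= ¬p ∨ q   [simplify]

¬p ∨ q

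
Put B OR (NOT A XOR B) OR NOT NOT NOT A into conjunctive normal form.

B OR (NOT A XOR B) OR NOT NOT NOT A
⇔ B OR ((NOT A OR B) AND NOT (NOT A AND B)) OR NOT NOT NOT A   [expand XOR]
⇔ B OR ((NOT A OR B) AND (NOT NOT A OR NOT B)) OR NOT NOT NOT A   [De Morgan]
⇔ B OR ((NOT A OR B) AND (A OR NOT B)) OR NOT NOT NOT A   [double negation]
⇔ B OR ((NOT A OR B) AND (A OR NOT B)) OR NOT A   [double negation]
⇔ (B OR NOT A OR B OR NOT A) AND (B OR A OR NOT B OR NOT A)   [distribute OR over AND]
⇔ B OR NOT A   [simplify]

B OR NOT A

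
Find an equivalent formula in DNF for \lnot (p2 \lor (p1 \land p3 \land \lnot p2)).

\lnot (p2 \lor (p1 \land p3 \land \lnot p2))
≡ \lnot p2 \land \lnot (p1 \land p3 \land \lnot p2)   [De Morgan]
≡ \lnot p2 \land (\lnot p1 \lor \lnot p3 \lor \lnot \lnot p2)   [De Morgan]
≡ \lnot p2 \land (\lnot p1 \lor \lnot p3 \lor p2)   [double negation]
≡ (\lnot p2 \land \lnot p1) \lor (\lnot p2 \land \lnot p3) \lor (\lnot p2 \land p2)   [distribute \land over \lor]
≡ (\lnot p2 \land \lnot p1) \lor (\lnot p2 \land \lnot p3)   [simplify]

(\lnot p2 \land \lnot p1) \lor (\lnot p2 \land \lnot p3)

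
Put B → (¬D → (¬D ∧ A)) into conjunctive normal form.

¬B ∨ D ∨ A

B → (¬D → (¬D ∧ A))
⇔ ¬B ∨ (¬D → (¬D ∧ A))   [eliminate →]
⇔ ¬B ∨ ¬¬D ∨ (¬D ∧ A)   [eliminate →]
⇔ ¬B ∨ D ∨ (¬D ∧ A)   [double negation]
⇔ (¬B ∨ D ∨ ¬D) ∧ (¬B ∨ D ∨ A)   [distribute ∨ over ∧]
⇔ ¬B ∨ D ∨ A   [simplify]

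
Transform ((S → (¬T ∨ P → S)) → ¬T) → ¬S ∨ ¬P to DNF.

S ∧ T ∨ ¬S ∨ ¬P

((S → (¬T ∨ P → S)) → ¬T) → ¬S ∨ ¬P
= ¬((S → (¬T ∨ P → S)) → ¬T) ∨ ¬S ∨ ¬P   — eliminate →
= ¬(¬(S → (¬T ∨ P → S)) ∨ ¬T) ∨ ¬S ∨ ¬P   — eliminate →
= ¬(¬(¬S ∨ (¬T ∨ P → S)) ∨ ¬T) ∨ ¬S ∨ ¬P   — eliminate →
= ¬(¬(¬S ∨ ¬(¬T ∨ P) ∨ S) ∨ ¬T) ∨ ¬S ∨ ¬P   — eliminate →
= ¬¬(¬S ∨ ¬(¬T ∨ P) ∨ S) ∧ ¬¬T ∨ ¬S ∨ ¬P   — De Morgan
= (¬S ∨ ¬(¬T ∨ P) ∨ S) ∧ ¬¬T ∨ ¬S ∨ ¬P   — double negation
= (¬S ∨ ¬¬T ∧ ¬P ∨ S) ∧ ¬¬T ∨ ¬S ∨ ¬P   — De Morgan
= (¬S ∨ T ∧ ¬P ∨ S) ∧ ¬¬T ∨ ¬S ∨ ¬P   — double negation
= (¬S ∨ T ∧ ¬P ∨ S) ∧ T ∨ ¬S ∨ ¬P   — double negation
= ¬S ∧ T ∨ T ∧ ¬P ∧ T ∨ S ∧ T ∨ ¬S ∨ ¬P   — distribute ∧ over ∨
= S ∧ T ∨ ¬S ∨ ¬P   — simplify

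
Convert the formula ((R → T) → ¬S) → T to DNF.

((R → T) → ¬S) → T
= ¬((R → T) → ¬S) ∨ T   [eliminate →]
= ¬(¬(R → T) ∨ ¬S) ∨ T   [eliminate →]
= ¬(¬(¬R ∨ T) ∨ ¬S) ∨ T   [eliminate →]
= (¬¬(¬R ∨ T) ∧ ¬¬S) ∨ T   [De Morgan]
= ((¬R ∨ T) ∧ ¬¬S) ∨ T   [double negation]
= ((¬R ∨ T) ∧ S) ∨ T   [double negation]
= (¬R ∧ S) ∨ (T ∧ S) ∨ T   [distribute ∧ over ∨]
= (¬R ∧ S) ∨ T   [simplify]

(¬R ∧ S) ∨ T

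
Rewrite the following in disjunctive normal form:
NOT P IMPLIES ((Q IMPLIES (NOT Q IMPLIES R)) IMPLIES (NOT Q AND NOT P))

P OR (NOT Q AND NOT P)

NOT P IMPLIES ((Q IMPLIES (NOT Q IMPLIES R)) IMPLIES (NOT Q AND NOT P))
= NOT NOT P OR ((Q IMPLIES (NOT Q IMPLIES R)) IMPLIES (NOT Q AND NOT P))   [eliminate IMPLIES]
= NOT NOT P OR NOT (Q IMPLIES (NOT Q IMPLIES R)) OR (NOT Q AND NOT P)   [eliminate IMPLIES]
= NOT NOT P OR NOT (NOT Q OR (NOT Q IMPLIES R)) OR (NOT Q AND NOT P)   [eliminate IMPLIES]
= NOT NOT P OR NOT (NOT Q OR NOT NOT Q OR R) OR (NOT Q AND NOT P)   [eliminate IMPLIES]
= P OR NOT (NOT Q OR NOT NOT Q OR R) OR (NOT Q AND NOT P)   [double negation]
= P OR (NOT NOT Q AND NOT NOT NOT Q AND NOT R) OR (NOT Q AND NOT P)   [De Morgan]
= P OR (Q AND NOT NOT NOT Q AND NOT R) OR (NOT Q AND NOT P)   [double negation]
= P OR (Q AND NOT Q AND NOT R) OR (NOT Q AND NOT P)   [double negation]
= P OR (NOT Q AND NOT P)   [simplify]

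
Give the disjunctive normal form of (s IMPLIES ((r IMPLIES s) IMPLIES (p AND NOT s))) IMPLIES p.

(s IMPLIES ((r IMPLIES s) IMPLIES (p AND NOT s))) IMPLIES p
⇔ NOT (s IMPLIES ((r IMPLIES s) IMPLIES (p AND NOT s))) OR p   [eliminate IMPLIES]
⇔ NOT (NOT s OR ((r IMPLIES s) IMPLIES (p AND NOT s))) OR p   [eliminate IMPLIES]
⇔ NOT (NOT s OR NOT (r IMPLIES s) OR (p AND NOT s)) OR p   [eliminate IMPLIES]
⇔ NOT (NOT s OR NOT (NOT r OR s) OR (p AND NOT s)) OR p   [eliminate IMPLIES]
⇔ (NOT NOT s AND NOT NOT (NOT r OR s) AND NOT (p AND NOT s)) OR p   [De Morgan]
⇔ (s AND NOT NOT (NOT r OR s) AND NOT (p AND NOT s)) OR p   [double negation]
⇔ (s AND (NOT r OR s) AND NOT (p AND NOT s)) OR p   [double negation]
⇔ (s AND (NOT r OR s) AND (NOT p OR NOT NOT s)) OR p   [De Morgan]
⇔ (s AND (NOT r OR s) AND (NOT p OR s)) OR p   [double negation]
⇔ (s AND NOT r AND NOT p) OR (s AND NOT r AND s) OR (s AND s AND NOT p) OR (s AND s AND s) OR p   [distribute AND over OR]
⇔ s OR p   [simplify]

s OR p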